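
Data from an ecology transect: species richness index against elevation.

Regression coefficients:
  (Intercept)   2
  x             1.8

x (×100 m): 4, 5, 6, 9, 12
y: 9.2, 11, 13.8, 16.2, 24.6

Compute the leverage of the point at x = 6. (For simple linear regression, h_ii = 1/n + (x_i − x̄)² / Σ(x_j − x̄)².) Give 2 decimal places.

h = 0.23

x̄ = (4 + 5 + 6 + 9 + 12)/5 = 7.2
Σ(x − x̄)² = 10.24 + 4.84 + 1.44 + 3.24 + 23.04 = 42.8
h = 1/5 + (-1.2)²/42.8 = 0.2 + 0.0336449 = 0.23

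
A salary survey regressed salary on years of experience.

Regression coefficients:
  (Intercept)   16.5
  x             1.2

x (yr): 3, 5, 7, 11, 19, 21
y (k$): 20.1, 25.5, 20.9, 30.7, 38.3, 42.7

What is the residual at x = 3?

ŷ = 16.5 + 1.2·3 = 20.1
r = 20.1 − 20.1 = 0

r = 0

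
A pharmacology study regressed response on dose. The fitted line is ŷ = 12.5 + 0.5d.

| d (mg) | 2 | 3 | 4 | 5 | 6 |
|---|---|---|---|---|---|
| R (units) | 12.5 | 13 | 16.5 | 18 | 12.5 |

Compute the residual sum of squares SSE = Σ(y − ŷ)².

d=2: ŷ = 12.5 + 0.5·2 = 13.5; e = 12.5 − 13.5 = -1
d=3: ŷ = 12.5 + 0.5·3 = 14; e = 13 − 14 = -1
d=4: ŷ = 12.5 + 0.5·4 = 14.5; e = 16.5 − 14.5 = 2
d=5: ŷ = 12.5 + 0.5·5 = 15; e = 18 − 15 = 3
d=6: ŷ = 12.5 + 0.5·6 = 15.5; e = 12.5 − 15.5 = -3
SSE = 1 + 1 + 4 + 9 + 9 = 24

SSE = 24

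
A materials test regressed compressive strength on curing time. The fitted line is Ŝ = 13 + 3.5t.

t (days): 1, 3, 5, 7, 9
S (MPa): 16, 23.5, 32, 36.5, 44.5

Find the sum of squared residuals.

SSE = 3.5

t=1: Ŝ = 13 + 3.5·1 = 16.5; r = 16 − 16.5 = -0.5
t=3: Ŝ = 13 + 3.5·3 = 23.5; r = 23.5 − 23.5 = 0
t=5: Ŝ = 13 + 3.5·5 = 30.5; r = 32 − 30.5 = 1.5
t=7: Ŝ = 13 + 3.5·7 = 37.5; r = 36.5 − 37.5 = -1
t=9: Ŝ = 13 + 3.5·9 = 44.5; r = 44.5 − 44.5 = 0
SSE = 0.25 + 0 + 2.25 + 1 + 0 = 3.5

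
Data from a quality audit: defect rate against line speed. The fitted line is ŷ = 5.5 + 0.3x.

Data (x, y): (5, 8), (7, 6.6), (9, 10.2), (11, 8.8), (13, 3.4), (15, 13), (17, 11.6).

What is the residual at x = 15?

r = 3

ŷ = 5.5 + 0.3·15 = 10
r = 13 − 10 = 3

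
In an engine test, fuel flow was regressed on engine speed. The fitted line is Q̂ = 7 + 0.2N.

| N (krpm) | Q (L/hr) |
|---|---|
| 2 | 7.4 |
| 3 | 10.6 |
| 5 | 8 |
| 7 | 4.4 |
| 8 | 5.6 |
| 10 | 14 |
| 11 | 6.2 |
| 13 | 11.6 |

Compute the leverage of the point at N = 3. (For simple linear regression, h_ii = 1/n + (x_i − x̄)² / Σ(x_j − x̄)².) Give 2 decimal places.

N̄ = (2 + 3 + 5 + 7 + 8 + 10 + 11 + 13)/8 = 7.375
Σ(N − N̄)² = 28.8906 + 19.1406 + 5.64062 + 0.140625 + 0.390625 + 6.89062 + 13.1406 + 31.6406 = 105.875
h = 1/8 + (-4.375)²/105.875 = 0.125 + 0.180785 = 0.31

h = 0.31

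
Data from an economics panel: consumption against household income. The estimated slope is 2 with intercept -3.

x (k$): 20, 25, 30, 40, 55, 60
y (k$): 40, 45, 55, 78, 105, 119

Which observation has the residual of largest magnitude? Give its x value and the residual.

x = 20, r = 3

x=20: ŷ = -3 + 2·20 = 37; r = 40 − 37 = 3
x=25: ŷ = -3 + 2·25 = 47; r = 45 − 47 = -2
x=30: ŷ = -3 + 2·30 = 57; r = 55 − 57 = -2
x=40: ŷ = -3 + 2·40 = 77; r = 78 − 77 = 1
x=55: ŷ = -3 + 2·55 = 107; r = 105 − 107 = -2
x=60: ŷ = -3 + 2·60 = 117; r = 119 − 117 = 2
Largest |r| is 3 at x = 20, residual 3.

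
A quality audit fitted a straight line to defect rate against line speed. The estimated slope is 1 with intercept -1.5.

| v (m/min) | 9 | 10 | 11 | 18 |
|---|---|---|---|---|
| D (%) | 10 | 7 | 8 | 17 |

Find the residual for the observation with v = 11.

r = -1.5

D̂ = -1.5 + 11 = 9.5
r = 8 − 9.5 = -1.5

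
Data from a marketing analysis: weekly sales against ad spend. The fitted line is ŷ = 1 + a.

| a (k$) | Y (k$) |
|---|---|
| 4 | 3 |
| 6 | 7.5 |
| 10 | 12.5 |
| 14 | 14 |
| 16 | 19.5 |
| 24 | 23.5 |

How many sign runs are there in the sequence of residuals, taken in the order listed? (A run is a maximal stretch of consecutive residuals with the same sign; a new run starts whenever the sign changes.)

a=4: ŷ = 1 + 4 = 5; e = 3 − 5 = -2
a=6: ŷ = 1 + 6 = 7; e = 7.5 − 7 = 0.5
a=10: ŷ = 1 + 10 = 11; e = 12.5 − 11 = 1.5
a=14: ŷ = 1 + 14 = 15; e = 14 − 15 = -1
a=16: ŷ = 1 + 16 = 17; e = 19.5 − 17 = 2.5
a=24: ŷ = 1 + 24 = 25; e = 23.5 − 25 = -1.5
Signs: − + + − + −
Runs: −×1, +×2, −×1, +×1, −×1 → 5

5 runs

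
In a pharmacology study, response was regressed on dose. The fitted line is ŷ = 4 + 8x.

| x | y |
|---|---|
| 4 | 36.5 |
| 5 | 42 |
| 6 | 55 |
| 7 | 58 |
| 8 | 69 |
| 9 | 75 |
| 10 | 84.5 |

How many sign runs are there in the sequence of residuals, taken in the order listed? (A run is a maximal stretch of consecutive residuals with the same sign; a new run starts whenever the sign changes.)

7 runs

x=4: ŷ = 4 + 8·4 = 36; r = 36.5 − 36 = 0.5
x=5: ŷ = 4 + 8·5 = 44; r = 42 − 44 = -2
x=6: ŷ = 4 + 8·6 = 52; r = 55 − 52 = 3
x=7: ŷ = 4 + 8·7 = 60; r = 58 − 60 = -2
x=8: ŷ = 4 + 8·8 = 68; r = 69 − 68 = 1
x=9: ŷ = 4 + 8·9 = 76; r = 75 − 76 = -1
x=10: ŷ = 4 + 8·10 = 84; r = 84.5 − 84 = 0.5
Signs: + − + − + − +
Runs: +×1, −×1, +×1, −×1, +×1, −×1, +×1 → 7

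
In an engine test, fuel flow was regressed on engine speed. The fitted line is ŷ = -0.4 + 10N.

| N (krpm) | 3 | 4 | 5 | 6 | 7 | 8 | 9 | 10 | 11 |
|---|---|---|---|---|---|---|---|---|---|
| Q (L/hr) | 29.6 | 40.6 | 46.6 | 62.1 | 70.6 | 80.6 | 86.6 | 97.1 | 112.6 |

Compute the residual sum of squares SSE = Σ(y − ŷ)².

N=3: ŷ = -0.4 + 10·3 = 29.6; e = 29.6 − 29.6 = 0
N=4: ŷ = -0.4 + 10·4 = 39.6; e = 40.6 − 39.6 = 1
N=5: ŷ = -0.4 + 10·5 = 49.6; e = 46.6 − 49.6 = -3
N=6: ŷ = -0.4 + 10·6 = 59.6; e = 62.1 − 59.6 = 2.5
N=7: ŷ = -0.4 + 10·7 = 69.6; e = 70.6 − 69.6 = 1
N=8: ŷ = -0.4 + 10·8 = 79.6; e = 80.6 − 79.6 = 1
N=9: ŷ = -0.4 + 10·9 = 89.6; e = 86.6 − 89.6 = -3
N=10: ŷ = -0.4 + 10·10 = 99.6; e = 97.1 − 99.6 = -2.5
N=11: ŷ = -0.4 + 10·11 = 109.6; e = 112.6 − 109.6 = 3
SSE = 0 + 1 + 9 + 6.25 + 1 + 1 + 9 + 6.25 + 9 = 42.5

SSE = 42.5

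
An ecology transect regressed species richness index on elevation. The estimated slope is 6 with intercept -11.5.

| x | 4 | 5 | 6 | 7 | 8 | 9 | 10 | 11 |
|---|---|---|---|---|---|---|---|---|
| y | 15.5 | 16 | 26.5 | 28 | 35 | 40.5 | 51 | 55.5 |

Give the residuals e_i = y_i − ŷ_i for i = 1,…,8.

3, -2.5, 2, -2.5, -1.5, -2, 2.5, 1

x=4: ŷ = -11.5 + 6·4 = 12.5; e = 15.5 − 12.5 = 3
x=5: ŷ = -11.5 + 6·5 = 18.5; e = 16 − 18.5 = -2.5
x=6: ŷ = -11.5 + 6·6 = 24.5; e = 26.5 − 24.5 = 2
x=7: ŷ = -11.5 + 6·7 = 30.5; e = 28 − 30.5 = -2.5
x=8: ŷ = -11.5 + 6·8 = 36.5; e = 35 − 36.5 = -1.5
x=9: ŷ = -11.5 + 6·9 = 42.5; e = 40.5 − 42.5 = -2
x=10: ŷ = -11.5 + 6·10 = 48.5; e = 51 − 48.5 = 2.5
x=11: ŷ = -11.5 + 6·11 = 54.5; e = 55.5 − 54.5 = 1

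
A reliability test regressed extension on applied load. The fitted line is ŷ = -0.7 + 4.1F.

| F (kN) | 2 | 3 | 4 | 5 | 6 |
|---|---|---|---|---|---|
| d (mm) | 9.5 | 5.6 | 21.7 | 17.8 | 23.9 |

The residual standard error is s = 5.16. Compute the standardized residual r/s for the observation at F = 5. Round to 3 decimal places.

ŷ = -0.7 + 4.1·5 = 19.8
r = 17.8 − 19.8 = -2
r/s = -2 / 5.16 = -0.388

-0.388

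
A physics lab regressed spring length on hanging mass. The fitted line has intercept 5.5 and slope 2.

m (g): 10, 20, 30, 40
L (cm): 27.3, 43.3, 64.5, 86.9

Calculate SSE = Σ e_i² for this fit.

SSE = 11.04

m=10: L̂ = 5.5 + 2·10 = 25.5; e = 27.3 − 25.5 = 1.8
m=20: L̂ = 5.5 + 2·20 = 45.5; e = 43.3 − 45.5 = -2.2
m=30: L̂ = 5.5 + 2·30 = 65.5; e = 64.5 − 65.5 = -1
m=40: L̂ = 5.5 + 2·40 = 85.5; e = 86.9 − 85.5 = 1.4
SSE = 3.24 + 4.84 + 1 + 1.96 = 11.04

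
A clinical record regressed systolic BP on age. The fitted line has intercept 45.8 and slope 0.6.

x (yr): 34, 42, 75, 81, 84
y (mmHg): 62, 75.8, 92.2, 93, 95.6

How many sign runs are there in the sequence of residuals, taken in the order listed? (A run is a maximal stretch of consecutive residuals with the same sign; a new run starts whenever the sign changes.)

3 runs

x=34: ŷ = 45.8 + 0.6·34 = 66.2; r = 62 − 66.2 = -4.2
x=42: ŷ = 45.8 + 0.6·42 = 71; r = 75.8 − 71 = 4.8
x=75: ŷ = 45.8 + 0.6·75 = 90.8; r = 92.2 − 90.8 = 1.4
x=81: ŷ = 45.8 + 0.6·81 = 94.4; r = 93 − 94.4 = -1.4
x=84: ŷ = 45.8 + 0.6·84 = 96.2; r = 95.6 − 96.2 = -0.6
Signs: − + + − −
Runs: −×1, +×2, −×2 → 3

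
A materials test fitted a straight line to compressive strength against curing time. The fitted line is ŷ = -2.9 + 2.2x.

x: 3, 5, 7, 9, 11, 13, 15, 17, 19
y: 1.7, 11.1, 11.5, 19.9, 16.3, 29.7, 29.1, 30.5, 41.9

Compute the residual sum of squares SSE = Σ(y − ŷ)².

x=3: ŷ = -2.9 + 2.2·3 = 3.7; e = 1.7 − 3.7 = -2
x=5: ŷ = -2.9 + 2.2·5 = 8.1; e = 11.1 − 8.1 = 3
x=7: ŷ = -2.9 + 2.2·7 = 12.5; e = 11.5 − 12.5 = -1
x=9: ŷ = -2.9 + 2.2·9 = 16.9; e = 19.9 − 16.9 = 3
x=11: ŷ = -2.9 + 2.2·11 = 21.3; e = 16.3 − 21.3 = -5
x=13: ŷ = -2.9 + 2.2·13 = 25.7; e = 29.7 − 25.7 = 4
x=15: ŷ = -2.9 + 2.2·15 = 30.1; e = 29.1 − 30.1 = -1
x=17: ŷ = -2.9 + 2.2·17 = 34.5; e = 30.5 − 34.5 = -4
x=19: ŷ = -2.9 + 2.2·19 = 38.9; e = 41.9 − 38.9 = 3
SSE = 4 + 9 + 1 + 9 + 25 + 16 + 1 + 16 + 9 = 90

SSE = 90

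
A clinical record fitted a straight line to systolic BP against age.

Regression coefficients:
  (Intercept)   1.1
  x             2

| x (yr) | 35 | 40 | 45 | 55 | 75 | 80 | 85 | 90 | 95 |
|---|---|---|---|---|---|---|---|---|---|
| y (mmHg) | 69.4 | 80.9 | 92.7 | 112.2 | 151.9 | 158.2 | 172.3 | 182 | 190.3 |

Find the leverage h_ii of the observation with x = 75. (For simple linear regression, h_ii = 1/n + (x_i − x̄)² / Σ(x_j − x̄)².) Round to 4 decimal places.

h = 0.1275

x̄ = (35 + 40 + 45 + 55 + 75 + 80 + 85 + 90 + 95)/9 = 66.6667
Σ(x − x̄)² = 1002.78 + 711.111 + 469.444 + 136.111 + 69.4444 + 177.778 + 336.111 + 544.444 + 802.778 = 4250
h = 1/9 + (8.33333)²/4250 = 0.111111 + 0.0163399 = 0.1275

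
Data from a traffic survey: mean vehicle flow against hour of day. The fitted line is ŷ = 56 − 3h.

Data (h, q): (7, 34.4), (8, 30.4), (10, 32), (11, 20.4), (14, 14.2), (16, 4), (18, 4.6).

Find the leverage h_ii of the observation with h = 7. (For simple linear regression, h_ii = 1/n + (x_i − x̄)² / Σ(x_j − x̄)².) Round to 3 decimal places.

h̄ = (7 + 8 + 10 + 11 + 14 + 16 + 18)/7 = 12
Σ(h − h̄)² = 25 + 16 + 4 + 1 + 4 + 16 + 36 = 102
h = 1/7 + (-5)²/102 = 0.142857 + 0.245098 = 0.388

h = 0.388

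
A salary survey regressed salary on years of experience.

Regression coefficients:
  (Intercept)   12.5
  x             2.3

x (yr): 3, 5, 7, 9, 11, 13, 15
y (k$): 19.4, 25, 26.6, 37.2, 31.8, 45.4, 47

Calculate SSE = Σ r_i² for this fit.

SSE = 66

x=3: ŷ = 12.5 + 2.3·3 = 19.4; r = 19.4 − 19.4 = 0
x=5: ŷ = 12.5 + 2.3·5 = 24; r = 25 − 24 = 1
x=7: ŷ = 12.5 + 2.3·7 = 28.6; r = 26.6 − 28.6 = -2
x=9: ŷ = 12.5 + 2.3·9 = 33.2; r = 37.2 − 33.2 = 4
x=11: ŷ = 12.5 + 2.3·11 = 37.8; r = 31.8 − 37.8 = -6
x=13: ŷ = 12.5 + 2.3·13 = 42.4; r = 45.4 − 42.4 = 3
x=15: ŷ = 12.5 + 2.3·15 = 47; r = 47 − 47 = 0
SSE = 0 + 1 + 4 + 16 + 36 + 9 + 0 = 66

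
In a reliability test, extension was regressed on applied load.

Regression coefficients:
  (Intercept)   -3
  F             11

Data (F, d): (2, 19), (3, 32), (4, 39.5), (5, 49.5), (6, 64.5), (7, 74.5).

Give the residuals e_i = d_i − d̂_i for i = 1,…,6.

F=2: d̂ = -3 + 11·2 = 19; e = 19 − 19 = 0
F=3: d̂ = -3 + 11·3 = 30; e = 32 − 30 = 2
F=4: d̂ = -3 + 11·4 = 41; e = 39.5 − 41 = -1.5
F=5: d̂ = -3 + 11·5 = 52; e = 49.5 − 52 = -2.5
F=6: d̂ = -3 + 11·6 = 63; e = 64.5 − 63 = 1.5
F=7: d̂ = -3 + 11·7 = 74; e = 74.5 − 74 = 0.5

0, 2, -1.5, -2.5, 1.5, 0.5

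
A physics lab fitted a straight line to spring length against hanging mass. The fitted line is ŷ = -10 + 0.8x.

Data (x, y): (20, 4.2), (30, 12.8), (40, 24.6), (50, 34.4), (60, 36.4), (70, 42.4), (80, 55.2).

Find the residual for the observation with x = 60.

ŷ = -10 + 0.8·60 = 38
e = 36.4 − 38 = -1.6

e = -1.6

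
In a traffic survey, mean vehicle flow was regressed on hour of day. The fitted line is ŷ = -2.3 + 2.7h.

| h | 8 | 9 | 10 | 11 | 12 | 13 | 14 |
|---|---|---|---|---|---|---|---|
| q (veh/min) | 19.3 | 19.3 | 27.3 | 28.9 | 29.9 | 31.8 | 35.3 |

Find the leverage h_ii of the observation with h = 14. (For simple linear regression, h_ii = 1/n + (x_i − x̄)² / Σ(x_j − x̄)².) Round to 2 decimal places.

h̄ = (8 + 9 + 10 + 11 + 12 + 13 + 14)/7 = 11
Σ(h − h̄)² = 9 + 4 + 1 + 0 + 1 + 4 + 9 = 28
h = 1/7 + (3)²/28 = 0.142857 + 0.321429 = 0.46

h = 0.46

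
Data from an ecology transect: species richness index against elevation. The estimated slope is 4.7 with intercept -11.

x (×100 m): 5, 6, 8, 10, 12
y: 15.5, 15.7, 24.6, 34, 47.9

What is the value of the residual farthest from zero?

x=5: ŷ = -11 + 4.7·5 = 12.5; e = 15.5 − 12.5 = 3
x=6: ŷ = -11 + 4.7·6 = 17.2; e = 15.7 − 17.2 = -1.5
x=8: ŷ = -11 + 4.7·8 = 26.6; e = 24.6 − 26.6 = -2
x=10: ŷ = -11 + 4.7·10 = 36; e = 34 − 36 = -2
x=12: ŷ = -11 + 4.7·12 = 45.4; e = 47.9 − 45.4 = 2.5
Largest |e| is 3 at x = 5, residual 3.

e = 3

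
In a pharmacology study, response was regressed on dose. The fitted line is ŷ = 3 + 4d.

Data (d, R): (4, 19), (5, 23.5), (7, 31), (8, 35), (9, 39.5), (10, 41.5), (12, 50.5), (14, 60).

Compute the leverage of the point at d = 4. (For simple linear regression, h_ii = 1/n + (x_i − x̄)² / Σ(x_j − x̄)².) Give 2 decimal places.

d̄ = (4 + 5 + 7 + 8 + 9 + 10 + 12 + 14)/8 = 8.625
Σ(d − d̄)² = 21.3906 + 13.1406 + 2.64062 + 0.390625 + 0.140625 + 1.89062 + 11.3906 + 28.8906 = 79.875
h = 1/8 + (-4.625)²/79.875 = 0.125 + 0.267801 = 0.39

h = 0.39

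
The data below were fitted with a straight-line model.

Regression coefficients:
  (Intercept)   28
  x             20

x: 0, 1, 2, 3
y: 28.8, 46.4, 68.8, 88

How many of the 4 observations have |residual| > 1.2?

1

x=0: ŷ = 28 + 20·0 = 28; e = 28.8 − 28 = 0.8
x=1: ŷ = 28 + 20·1 = 48; e = 46.4 − 48 = -1.6
x=2: ŷ = 28 + 20·2 = 68; e = 68.8 − 68 = 0.8
x=3: ŷ = 28 + 20·3 = 88; e = 88 − 88 = 0
|e| > 1.2: x=1 (|e|=1.6) → 1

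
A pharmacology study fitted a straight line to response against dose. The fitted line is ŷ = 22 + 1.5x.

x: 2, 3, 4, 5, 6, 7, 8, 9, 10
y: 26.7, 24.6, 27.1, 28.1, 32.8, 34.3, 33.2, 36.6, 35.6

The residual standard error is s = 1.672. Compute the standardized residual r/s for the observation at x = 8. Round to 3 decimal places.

-0.478

ŷ = 22 + 1.5·8 = 34
r = 33.2 − 34 = -0.8
r/s = -0.8 / 1.672 = -0.478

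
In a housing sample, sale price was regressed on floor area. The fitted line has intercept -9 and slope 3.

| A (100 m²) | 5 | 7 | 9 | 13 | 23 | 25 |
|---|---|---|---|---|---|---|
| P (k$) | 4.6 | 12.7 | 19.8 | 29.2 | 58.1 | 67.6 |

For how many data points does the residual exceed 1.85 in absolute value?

1

A=5: P̂ = -9 + 3·5 = 6; r = 4.6 − 6 = -1.4
A=7: P̂ = -9 + 3·7 = 12; r = 12.7 − 12 = 0.7
A=9: P̂ = -9 + 3·9 = 18; r = 19.8 − 18 = 1.8
A=13: P̂ = -9 + 3·13 = 30; r = 29.2 − 30 = -0.8
A=23: P̂ = -9 + 3·23 = 60; r = 58.1 − 60 = -1.9
A=25: P̂ = -9 + 3·25 = 66; r = 67.6 − 66 = 1.6
|r| > 1.85: A=23 (|r|=1.9) → 1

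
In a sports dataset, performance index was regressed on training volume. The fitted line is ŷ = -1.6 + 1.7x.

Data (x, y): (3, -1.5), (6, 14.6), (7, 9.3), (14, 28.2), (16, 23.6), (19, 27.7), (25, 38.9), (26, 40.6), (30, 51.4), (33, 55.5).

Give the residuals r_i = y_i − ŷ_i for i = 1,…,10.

-5, 6, -1, 6, -2, -3, -2, -2, 2, 1

x=3: ŷ = -1.6 + 1.7·3 = 3.5; r = -1.5 − 3.5 = -5
x=6: ŷ = -1.6 + 1.7·6 = 8.6; r = 14.6 − 8.6 = 6
x=7: ŷ = -1.6 + 1.7·7 = 10.3; r = 9.3 − 10.3 = -1
x=14: ŷ = -1.6 + 1.7·14 = 22.2; r = 28.2 − 22.2 = 6
x=16: ŷ = -1.6 + 1.7·16 = 25.6; r = 23.6 − 25.6 = -2
x=19: ŷ = -1.6 + 1.7·19 = 30.7; r = 27.7 − 30.7 = -3
x=25: ŷ = -1.6 + 1.7·25 = 40.9; r = 38.9 − 40.9 = -2
x=26: ŷ = -1.6 + 1.7·26 = 42.6; r = 40.6 − 42.6 = -2
x=30: ŷ = -1.6 + 1.7·30 = 49.4; r = 51.4 − 49.4 = 2
x=33: ŷ = -1.6 + 1.7·33 = 54.5; r = 55.5 − 54.5 = 1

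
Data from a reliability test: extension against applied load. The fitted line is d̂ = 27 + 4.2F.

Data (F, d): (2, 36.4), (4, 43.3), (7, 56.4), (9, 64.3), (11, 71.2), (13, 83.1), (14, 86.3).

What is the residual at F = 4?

d̂ = 27 + 4.2·4 = 43.8
r = 43.3 − 43.8 = -0.5

r = -0.5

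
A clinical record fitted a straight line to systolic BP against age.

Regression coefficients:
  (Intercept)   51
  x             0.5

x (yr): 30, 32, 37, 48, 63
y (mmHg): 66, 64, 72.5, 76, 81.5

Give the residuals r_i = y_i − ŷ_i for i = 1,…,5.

0, -3, 3, 1, -1

x=30: ŷ = 51 + 0.5·30 = 66; r = 66 − 66 = 0
x=32: ŷ = 51 + 0.5·32 = 67; r = 64 − 67 = -3
x=37: ŷ = 51 + 0.5·37 = 69.5; r = 72.5 − 69.5 = 3
x=48: ŷ = 51 + 0.5·48 = 75; r = 76 − 75 = 1
x=63: ŷ = 51 + 0.5·63 = 82.5; r = 81.5 − 82.5 = -1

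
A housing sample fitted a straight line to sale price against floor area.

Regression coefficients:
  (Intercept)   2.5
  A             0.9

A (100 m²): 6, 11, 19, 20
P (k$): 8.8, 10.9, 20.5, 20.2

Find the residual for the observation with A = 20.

P̂ = 2.5 + 0.9·20 = 20.5
e = 20.2 − 20.5 = -0.3

e = -0.3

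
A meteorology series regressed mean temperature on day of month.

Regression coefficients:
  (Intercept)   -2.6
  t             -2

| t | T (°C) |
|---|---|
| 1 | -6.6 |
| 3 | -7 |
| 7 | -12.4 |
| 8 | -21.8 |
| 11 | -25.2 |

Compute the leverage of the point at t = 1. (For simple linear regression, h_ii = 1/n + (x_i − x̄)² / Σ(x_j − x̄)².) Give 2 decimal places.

h = 0.59

t̄ = (1 + 3 + 7 + 8 + 11)/5 = 6
Σ(t − t̄)² = 25 + 9 + 1 + 4 + 25 = 64
h = 1/5 + (-5)²/64 = 0.2 + 0.390625 = 0.59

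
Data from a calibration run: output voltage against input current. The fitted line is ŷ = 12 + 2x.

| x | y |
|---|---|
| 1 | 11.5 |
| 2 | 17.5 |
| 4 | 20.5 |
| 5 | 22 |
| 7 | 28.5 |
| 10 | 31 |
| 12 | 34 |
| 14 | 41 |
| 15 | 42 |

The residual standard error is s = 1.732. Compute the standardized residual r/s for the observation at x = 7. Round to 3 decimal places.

ŷ = 12 + 2·7 = 26
r = 28.5 − 26 = 2.5
r/s = 2.5 / 1.732 = 1.443

1.443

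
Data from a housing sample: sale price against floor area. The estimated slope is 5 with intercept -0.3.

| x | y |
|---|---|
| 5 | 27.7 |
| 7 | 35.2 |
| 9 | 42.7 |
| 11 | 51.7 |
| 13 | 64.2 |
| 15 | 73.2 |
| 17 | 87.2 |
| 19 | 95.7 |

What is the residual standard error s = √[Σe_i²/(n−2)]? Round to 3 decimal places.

s = 2.309

x=5: ŷ = -0.3 + 5·5 = 24.7; e = 27.7 − 24.7 = 3
x=7: ŷ = -0.3 + 5·7 = 34.7; e = 35.2 − 34.7 = 0.5
x=9: ŷ = -0.3 + 5·9 = 44.7; e = 42.7 − 44.7 = -2
x=11: ŷ = -0.3 + 5·11 = 54.7; e = 51.7 − 54.7 = -3
x=13: ŷ = -0.3 + 5·13 = 64.7; e = 64.2 − 64.7 = -0.5
x=15: ŷ = -0.3 + 5·15 = 74.7; e = 73.2 − 74.7 = -1.5
x=17: ŷ = -0.3 + 5·17 = 84.7; e = 87.2 − 84.7 = 2.5
x=19: ŷ = -0.3 + 5·19 = 94.7; e = 95.7 − 94.7 = 1
SSE = 9 + 0.25 + 4 + 9 + 0.25 + 2.25 + 6.25 + 1 = 32
s = √(32/6) = √5.33333 ≈ 2.309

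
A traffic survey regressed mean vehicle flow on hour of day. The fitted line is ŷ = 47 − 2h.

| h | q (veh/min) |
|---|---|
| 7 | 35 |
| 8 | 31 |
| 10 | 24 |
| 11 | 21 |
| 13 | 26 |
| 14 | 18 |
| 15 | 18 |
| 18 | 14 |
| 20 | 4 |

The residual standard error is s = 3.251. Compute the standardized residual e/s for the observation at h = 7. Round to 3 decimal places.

0.615

ŷ = 47 − 2·7 = 33
e = 35 − 33 = 2
e/s = 2 / 3.251 = 0.615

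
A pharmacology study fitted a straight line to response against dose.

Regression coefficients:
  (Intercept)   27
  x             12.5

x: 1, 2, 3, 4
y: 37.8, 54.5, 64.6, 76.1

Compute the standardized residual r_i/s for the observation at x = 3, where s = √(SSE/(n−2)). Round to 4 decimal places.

0.0448

x=1: ŷ = 27 + 12.5·1 = 39.5; r = 37.8 − 39.5 = -1.7
x=2: ŷ = 27 + 12.5·2 = 52; r = 54.5 − 52 = 2.5
x=3: ŷ = 27 + 12.5·3 = 64.5; r = 64.6 − 64.5 = 0.1
x=4: ŷ = 27 + 12.5·4 = 77; r = 76.1 − 77 = -0.9
SSE = 2.89 + 6.25 + 0.01 + 0.81 = 9.96
s = √(9.96/2) = 2.23159
r/s = 0.1 / 2.23159 = 0.0448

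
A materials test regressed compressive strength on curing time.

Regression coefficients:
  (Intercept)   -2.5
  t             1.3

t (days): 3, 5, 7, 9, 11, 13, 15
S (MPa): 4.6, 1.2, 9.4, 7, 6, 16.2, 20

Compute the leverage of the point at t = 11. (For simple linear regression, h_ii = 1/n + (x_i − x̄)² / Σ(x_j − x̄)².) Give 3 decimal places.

t̄ = (3 + 5 + 7 + 9 + 11 + 13 + 15)/7 = 9
Σ(t − t̄)² = 36 + 16 + 4 + 0 + 4 + 16 + 36 = 112
h = 1/7 + (2)²/112 = 0.142857 + 0.0357143 = 0.179

h = 0.179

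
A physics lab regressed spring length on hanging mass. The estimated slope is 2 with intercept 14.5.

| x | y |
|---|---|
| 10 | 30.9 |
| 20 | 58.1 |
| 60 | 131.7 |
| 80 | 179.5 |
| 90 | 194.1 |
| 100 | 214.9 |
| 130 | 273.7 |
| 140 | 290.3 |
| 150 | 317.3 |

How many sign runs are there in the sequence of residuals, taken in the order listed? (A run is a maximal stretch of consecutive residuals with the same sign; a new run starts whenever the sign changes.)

8 runs

x=10: ŷ = 14.5 + 2·10 = 34.5; r = 30.9 − 34.5 = -3.6
x=20: ŷ = 14.5 + 2·20 = 54.5; r = 58.1 − 54.5 = 3.6
x=60: ŷ = 14.5 + 2·60 = 134.5; r = 131.7 − 134.5 = -2.8
x=80: ŷ = 14.5 + 2·80 = 174.5; r = 179.5 − 174.5 = 5
x=90: ŷ = 14.5 + 2·90 = 194.5; r = 194.1 − 194.5 = -0.4
x=100: ŷ = 14.5 + 2·100 = 214.5; r = 214.9 − 214.5 = 0.4
x=130: ŷ = 14.5 + 2·130 = 274.5; r = 273.7 − 274.5 = -0.8
x=140: ŷ = 14.5 + 2·140 = 294.5; r = 290.3 − 294.5 = -4.2
x=150: ŷ = 14.5 + 2·150 = 314.5; r = 317.3 − 314.5 = 2.8
Signs: − + − + − + − − +
Runs: −×1, +×1, −×1, +×1, −×1, +×1, −×2, +×1 → 8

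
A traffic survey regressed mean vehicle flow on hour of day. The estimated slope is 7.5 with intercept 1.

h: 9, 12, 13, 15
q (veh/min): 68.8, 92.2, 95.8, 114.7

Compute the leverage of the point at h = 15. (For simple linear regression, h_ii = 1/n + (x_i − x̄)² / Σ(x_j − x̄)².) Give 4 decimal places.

h = 0.6533

h̄ = (9 + 12 + 13 + 15)/4 = 12.25
Σ(h − h̄)² = 10.5625 + 0.0625 + 0.5625 + 7.5625 = 18.75
h = 1/4 + (2.75)²/18.75 = 0.25 + 0.403333 = 0.6533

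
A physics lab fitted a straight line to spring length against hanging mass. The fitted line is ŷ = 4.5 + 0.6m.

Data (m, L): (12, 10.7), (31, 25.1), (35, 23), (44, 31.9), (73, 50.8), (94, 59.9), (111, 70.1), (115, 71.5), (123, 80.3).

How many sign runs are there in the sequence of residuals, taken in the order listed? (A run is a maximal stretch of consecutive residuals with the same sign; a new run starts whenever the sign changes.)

6 runs

m=12: ŷ = 4.5 + 0.6·12 = 11.7; r = 10.7 − 11.7 = -1
m=31: ŷ = 4.5 + 0.6·31 = 23.1; r = 25.1 − 23.1 = 2
m=35: ŷ = 4.5 + 0.6·35 = 25.5; r = 23 − 25.5 = -2.5
m=44: ŷ = 4.5 + 0.6·44 = 30.9; r = 31.9 − 30.9 = 1
m=73: ŷ = 4.5 + 0.6·73 = 48.3; r = 50.8 − 48.3 = 2.5
m=94: ŷ = 4.5 + 0.6·94 = 60.9; r = 59.9 − 60.9 = -1
m=111: ŷ = 4.5 + 0.6·111 = 71.1; r = 70.1 − 71.1 = -1
m=115: ŷ = 4.5 + 0.6·115 = 73.5; r = 71.5 − 73.5 = -2
m=123: ŷ = 4.5 + 0.6·123 = 78.3; r = 80.3 − 78.3 = 2
Signs: − + − + + − − − +
Runs: −×1, +×1, −×1, +×2, −×3, +×1 → 6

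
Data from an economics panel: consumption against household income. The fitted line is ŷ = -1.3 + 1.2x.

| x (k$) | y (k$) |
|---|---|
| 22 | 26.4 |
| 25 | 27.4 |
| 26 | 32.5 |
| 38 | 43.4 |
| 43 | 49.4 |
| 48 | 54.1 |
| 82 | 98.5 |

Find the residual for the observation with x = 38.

ŷ = -1.3 + 1.2·38 = 44.3
r = 43.4 − 44.3 = -0.9

r = -0.9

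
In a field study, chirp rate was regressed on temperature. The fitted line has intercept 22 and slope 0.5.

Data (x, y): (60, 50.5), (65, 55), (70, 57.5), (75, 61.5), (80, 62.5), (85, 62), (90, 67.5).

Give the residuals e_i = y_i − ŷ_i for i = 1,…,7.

x=60: ŷ = 22 + 0.5·60 = 52; e = 50.5 − 52 = -1.5
x=65: ŷ = 22 + 0.5·65 = 54.5; e = 55 − 54.5 = 0.5
x=70: ŷ = 22 + 0.5·70 = 57; e = 57.5 − 57 = 0.5
x=75: ŷ = 22 + 0.5·75 = 59.5; e = 61.5 − 59.5 = 2
x=80: ŷ = 22 + 0.5·80 = 62; e = 62.5 − 62 = 0.5
x=85: ŷ = 22 + 0.5·85 = 64.5; e = 62 − 64.5 = -2.5
x=90: ŷ = 22 + 0.5·90 = 67; e = 67.5 − 67 = 0.5

-1.5, 0.5, 0.5, 2, 0.5, -2.5, 0.5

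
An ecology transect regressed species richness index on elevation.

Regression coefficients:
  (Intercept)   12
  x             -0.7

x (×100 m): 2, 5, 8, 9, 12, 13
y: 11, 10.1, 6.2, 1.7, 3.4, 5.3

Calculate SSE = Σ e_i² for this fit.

x=2: ŷ = 12 − 0.7·2 = 10.6; e = 11 − 10.6 = 0.4
x=5: ŷ = 12 − 0.7·5 = 8.5; e = 10.1 − 8.5 = 1.6
x=8: ŷ = 12 − 0.7·8 = 6.4; e = 6.2 − 6.4 = -0.2
x=9: ŷ = 12 − 0.7·9 = 5.7; e = 1.7 − 5.7 = -4
x=12: ŷ = 12 − 0.7·12 = 3.6; e = 3.4 − 3.6 = -0.2
x=13: ŷ = 12 − 0.7·13 = 2.9; e = 5.3 − 2.9 = 2.4
SSE = 0.16 + 2.56 + 0.04 + 16 + 0.04 + 5.76 = 24.56

SSE = 24.56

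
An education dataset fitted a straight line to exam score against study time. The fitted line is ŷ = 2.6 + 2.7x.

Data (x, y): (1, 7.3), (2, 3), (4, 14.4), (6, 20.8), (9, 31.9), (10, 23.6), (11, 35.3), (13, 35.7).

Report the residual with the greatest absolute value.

e = -6

x=1: ŷ = 2.6 + 2.7·1 = 5.3; e = 7.3 − 5.3 = 2
x=2: ŷ = 2.6 + 2.7·2 = 8; e = 3 − 8 = -5
x=4: ŷ = 2.6 + 2.7·4 = 13.4; e = 14.4 − 13.4 = 1
x=6: ŷ = 2.6 + 2.7·6 = 18.8; e = 20.8 − 18.8 = 2
x=9: ŷ = 2.6 + 2.7·9 = 26.9; e = 31.9 − 26.9 = 5
x=10: ŷ = 2.6 + 2.7·10 = 29.6; e = 23.6 − 29.6 = -6
x=11: ŷ = 2.6 + 2.7·11 = 32.3; e = 35.3 − 32.3 = 3
x=13: ŷ = 2.6 + 2.7·13 = 37.7; e = 35.7 − 37.7 = -2
Largest |e| is 6 at x = 10, residual -6.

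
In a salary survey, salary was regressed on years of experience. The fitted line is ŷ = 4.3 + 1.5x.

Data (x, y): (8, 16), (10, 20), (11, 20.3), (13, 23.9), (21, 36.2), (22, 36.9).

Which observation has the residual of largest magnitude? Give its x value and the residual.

x = 10, e = 0.7

x=8: ŷ = 4.3 + 1.5·8 = 16.3; e = 16 − 16.3 = -0.3
x=10: ŷ = 4.3 + 1.5·10 = 19.3; e = 20 − 19.3 = 0.7
x=11: ŷ = 4.3 + 1.5·11 = 20.8; e = 20.3 − 20.8 = -0.5
x=13: ŷ = 4.3 + 1.5·13 = 23.8; e = 23.9 − 23.8 = 0.1
x=21: ŷ = 4.3 + 1.5·21 = 35.8; e = 36.2 − 35.8 = 0.4
x=22: ŷ = 4.3 + 1.5·22 = 37.3; e = 36.9 − 37.3 = -0.4
Largest |e| is 0.7 at x = 10, residual 0.7.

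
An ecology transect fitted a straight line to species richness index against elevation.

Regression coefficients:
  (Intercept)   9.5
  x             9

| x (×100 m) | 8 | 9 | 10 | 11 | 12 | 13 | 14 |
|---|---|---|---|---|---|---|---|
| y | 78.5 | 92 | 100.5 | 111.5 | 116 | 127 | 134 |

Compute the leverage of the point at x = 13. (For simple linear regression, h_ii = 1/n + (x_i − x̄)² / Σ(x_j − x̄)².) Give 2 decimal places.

x̄ = (8 + 9 + 10 + 11 + 12 + 13 + 14)/7 = 11
Σ(x − x̄)² = 9 + 4 + 1 + 0 + 1 + 4 + 9 = 28
h = 1/7 + (2)²/28 = 0.142857 + 0.142857 = 0.29

h = 0.29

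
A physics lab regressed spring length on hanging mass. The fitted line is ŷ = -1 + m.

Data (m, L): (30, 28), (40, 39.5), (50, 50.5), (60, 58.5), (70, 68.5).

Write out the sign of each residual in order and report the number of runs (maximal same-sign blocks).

m=30: ŷ = -1 + 30 = 29; r = 28 − 29 = -1
m=40: ŷ = -1 + 40 = 39; r = 39.5 − 39 = 0.5
m=50: ŷ = -1 + 50 = 49; r = 50.5 − 49 = 1.5
m=60: ŷ = -1 + 60 = 59; r = 58.5 − 59 = -0.5
m=70: ŷ = -1 + 70 = 69; r = 68.5 − 69 = -0.5
Signs: − + + − −
Runs: −×1, +×2, −×2 → 3

3 runs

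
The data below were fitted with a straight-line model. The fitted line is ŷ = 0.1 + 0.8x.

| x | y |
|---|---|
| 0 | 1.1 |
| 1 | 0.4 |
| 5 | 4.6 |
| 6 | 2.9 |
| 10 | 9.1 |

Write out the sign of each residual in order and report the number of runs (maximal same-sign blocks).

5 runs

x=0: ŷ = 0.1 + 0.8·0 = 0.1; r = 1.1 − 0.1 = 1
x=1: ŷ = 0.1 + 0.8·1 = 0.9; r = 0.4 − 0.9 = -0.5
x=5: ŷ = 0.1 + 0.8·5 = 4.1; r = 4.6 − 4.1 = 0.5
x=6: ŷ = 0.1 + 0.8·6 = 4.9; r = 2.9 − 4.9 = -2
x=10: ŷ = 0.1 + 0.8·10 = 8.1; r = 9.1 − 8.1 = 1
Signs: + − + − +
Runs: +×1, −×1, +×1, −×1, +×1 → 5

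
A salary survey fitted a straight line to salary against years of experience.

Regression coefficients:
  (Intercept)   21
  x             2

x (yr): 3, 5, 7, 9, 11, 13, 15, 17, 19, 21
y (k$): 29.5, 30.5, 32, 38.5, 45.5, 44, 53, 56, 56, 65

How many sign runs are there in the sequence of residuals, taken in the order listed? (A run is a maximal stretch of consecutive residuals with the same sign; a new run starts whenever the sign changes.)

7 runs

x=3: ŷ = 21 + 2·3 = 27; e = 29.5 − 27 = 2.5
x=5: ŷ = 21 + 2·5 = 31; e = 30.5 − 31 = -0.5
x=7: ŷ = 21 + 2·7 = 35; e = 32 − 35 = -3
x=9: ŷ = 21 + 2·9 = 39; e = 38.5 − 39 = -0.5
x=11: ŷ = 21 + 2·11 = 43; e = 45.5 − 43 = 2.5
x=13: ŷ = 21 + 2·13 = 47; e = 44 − 47 = -3
x=15: ŷ = 21 + 2·15 = 51; e = 53 − 51 = 2
x=17: ŷ = 21 + 2·17 = 55; e = 56 − 55 = 1
x=19: ŷ = 21 + 2·19 = 59; e = 56 − 59 = -3
x=21: ŷ = 21 + 2·21 = 63; e = 65 − 63 = 2
Signs: + − − − + − + + − +
Runs: +×1, −×3, +×1, −×1, +×2, −×1, +×1 → 7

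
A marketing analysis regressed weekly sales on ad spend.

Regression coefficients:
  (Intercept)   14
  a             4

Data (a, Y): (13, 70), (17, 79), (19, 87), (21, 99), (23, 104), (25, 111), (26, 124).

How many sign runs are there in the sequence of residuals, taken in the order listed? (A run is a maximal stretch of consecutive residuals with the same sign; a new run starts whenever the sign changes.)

a=13: Ŷ = 14 + 4·13 = 66; e = 70 − 66 = 4
a=17: Ŷ = 14 + 4·17 = 82; e = 79 − 82 = -3
a=19: Ŷ = 14 + 4·19 = 90; e = 87 − 90 = -3
a=21: Ŷ = 14 + 4·21 = 98; e = 99 − 98 = 1
a=23: Ŷ = 14 + 4·23 = 106; e = 104 − 106 = -2
a=25: Ŷ = 14 + 4·25 = 114; e = 111 − 114 = -3
a=26: Ŷ = 14 + 4·26 = 118; e = 124 − 118 = 6
Signs: + − − + − − +
Runs: +×1, −×2, +×1, −×2, +×1 → 5

5 runs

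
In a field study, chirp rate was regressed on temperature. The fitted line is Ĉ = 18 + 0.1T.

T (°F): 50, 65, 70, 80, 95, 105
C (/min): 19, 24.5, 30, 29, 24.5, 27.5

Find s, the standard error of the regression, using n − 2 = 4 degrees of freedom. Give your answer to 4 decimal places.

T=50: Ĉ = 18 + 0.1·50 = 23; r = 19 − 23 = -4
T=65: Ĉ = 18 + 0.1·65 = 24.5; r = 24.5 − 24.5 = 0
T=70: Ĉ = 18 + 0.1·70 = 25; r = 30 − 25 = 5
T=80: Ĉ = 18 + 0.1·80 = 26; r = 29 − 26 = 3
T=95: Ĉ = 18 + 0.1·95 = 27.5; r = 24.5 − 27.5 = -3
T=105: Ĉ = 18 + 0.1·105 = 28.5; r = 27.5 − 28.5 = -1
SSE = 16 + 0 + 25 + 9 + 9 + 1 = 60
s = √(60/4) = √15 ≈ 3.8730

s = 3.8730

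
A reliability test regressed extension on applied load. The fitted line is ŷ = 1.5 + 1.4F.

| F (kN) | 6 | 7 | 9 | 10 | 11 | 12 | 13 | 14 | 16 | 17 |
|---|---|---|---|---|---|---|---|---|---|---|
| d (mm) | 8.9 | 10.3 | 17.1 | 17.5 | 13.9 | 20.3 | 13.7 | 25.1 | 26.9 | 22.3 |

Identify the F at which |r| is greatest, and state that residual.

F=6: ŷ = 1.5 + 1.4·6 = 9.9; r = 8.9 − 9.9 = -1
F=7: ŷ = 1.5 + 1.4·7 = 11.3; r = 10.3 − 11.3 = -1
F=9: ŷ = 1.5 + 1.4·9 = 14.1; r = 17.1 − 14.1 = 3
F=10: ŷ = 1.5 + 1.4·10 = 15.5; r = 17.5 − 15.5 = 2
F=11: ŷ = 1.5 + 1.4·11 = 16.9; r = 13.9 − 16.9 = -3
F=12: ŷ = 1.5 + 1.4·12 = 18.3; r = 20.3 − 18.3 = 2
F=13: ŷ = 1.5 + 1.4·13 = 19.7; r = 13.7 − 19.7 = -6
F=14: ŷ = 1.5 + 1.4·14 = 21.1; r = 25.1 − 21.1 = 4
F=16: ŷ = 1.5 + 1.4·16 = 23.9; r = 26.9 − 23.9 = 3
F=17: ŷ = 1.5 + 1.4·17 = 25.3; r = 22.3 − 25.3 = -3
Largest |r| is 6 at F = 13, residual -6.

F = 13, r = -6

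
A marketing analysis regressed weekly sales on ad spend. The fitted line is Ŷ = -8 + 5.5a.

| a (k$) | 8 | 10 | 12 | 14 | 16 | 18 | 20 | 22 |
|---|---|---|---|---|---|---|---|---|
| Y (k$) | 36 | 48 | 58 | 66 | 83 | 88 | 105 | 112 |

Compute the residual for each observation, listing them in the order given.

0, 1, 0, -3, 3, -3, 3, -1

a=8: Ŷ = -8 + 5.5·8 = 36; e = 36 − 36 = 0
a=10: Ŷ = -8 + 5.5·10 = 47; e = 48 − 47 = 1
a=12: Ŷ = -8 + 5.5·12 = 58; e = 58 − 58 = 0
a=14: Ŷ = -8 + 5.5·14 = 69; e = 66 − 69 = -3
a=16: Ŷ = -8 + 5.5·16 = 80; e = 83 − 80 = 3
a=18: Ŷ = -8 + 5.5·18 = 91; e = 88 − 91 = -3
a=20: Ŷ = -8 + 5.5·20 = 102; e = 105 − 102 = 3
a=22: Ŷ = -8 + 5.5·22 = 113; e = 112 − 113 = -1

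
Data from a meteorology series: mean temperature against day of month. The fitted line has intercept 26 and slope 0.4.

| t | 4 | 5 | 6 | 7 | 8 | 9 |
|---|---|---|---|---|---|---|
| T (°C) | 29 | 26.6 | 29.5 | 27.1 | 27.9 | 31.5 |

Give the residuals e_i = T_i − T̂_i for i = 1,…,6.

t=4: T̂ = 26 + 0.4·4 = 27.6; e = 29 − 27.6 = 1.4
t=5: T̂ = 26 + 0.4·5 = 28; e = 26.6 − 28 = -1.4
t=6: T̂ = 26 + 0.4·6 = 28.4; e = 29.5 − 28.4 = 1.1
t=7: T̂ = 26 + 0.4·7 = 28.8; e = 27.1 − 28.8 = -1.7
t=8: T̂ = 26 + 0.4·8 = 29.2; e = 27.9 − 29.2 = -1.3
t=9: T̂ = 26 + 0.4·9 = 29.6; e = 31.5 − 29.6 = 1.9

1.4, -1.4, 1.1, -1.7, -1.3, 1.9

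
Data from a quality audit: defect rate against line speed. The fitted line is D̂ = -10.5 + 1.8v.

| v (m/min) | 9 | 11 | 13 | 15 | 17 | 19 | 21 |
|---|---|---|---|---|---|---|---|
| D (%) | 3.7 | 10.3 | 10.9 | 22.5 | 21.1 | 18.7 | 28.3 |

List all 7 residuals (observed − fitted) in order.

-2, 1, -2, 6, 1, -5, 1

v=9: D̂ = -10.5 + 1.8·9 = 5.7; r = 3.7 − 5.7 = -2
v=11: D̂ = -10.5 + 1.8·11 = 9.3; r = 10.3 − 9.3 = 1
v=13: D̂ = -10.5 + 1.8·13 = 12.9; r = 10.9 − 12.9 = -2
v=15: D̂ = -10.5 + 1.8·15 = 16.5; r = 22.5 − 16.5 = 6
v=17: D̂ = -10.5 + 1.8·17 = 20.1; r = 21.1 − 20.1 = 1
v=19: D̂ = -10.5 + 1.8·19 = 23.7; r = 18.7 − 23.7 = -5
v=21: D̂ = -10.5 + 1.8·21 = 27.3; r = 28.3 − 27.3 = 1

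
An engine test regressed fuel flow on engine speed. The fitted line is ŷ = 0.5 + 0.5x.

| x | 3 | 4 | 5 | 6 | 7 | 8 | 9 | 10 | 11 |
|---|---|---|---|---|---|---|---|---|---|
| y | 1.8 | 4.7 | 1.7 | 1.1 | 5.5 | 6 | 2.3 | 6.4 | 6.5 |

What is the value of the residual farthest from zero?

x=3: ŷ = 0.5 + 0.5·3 = 2; e = 1.8 − 2 = -0.2
x=4: ŷ = 0.5 + 0.5·4 = 2.5; e = 4.7 − 2.5 = 2.2
x=5: ŷ = 0.5 + 0.5·5 = 3; e = 1.7 − 3 = -1.3
x=6: ŷ = 0.5 + 0.5·6 = 3.5; e = 1.1 − 3.5 = -2.4
x=7: ŷ = 0.5 + 0.5·7 = 4; e = 5.5 − 4 = 1.5
x=8: ŷ = 0.5 + 0.5·8 = 4.5; e = 6 − 4.5 = 1.5
x=9: ŷ = 0.5 + 0.5·9 = 5; e = 2.3 − 5 = -2.7
x=10: ŷ = 0.5 + 0.5·10 = 5.5; e = 6.4 − 5.5 = 0.9
x=11: ŷ = 0.5 + 0.5·11 = 6; e = 6.5 − 6 = 0.5
Largest |e| is 2.7 at x = 9, residual -2.7.

e = -2.7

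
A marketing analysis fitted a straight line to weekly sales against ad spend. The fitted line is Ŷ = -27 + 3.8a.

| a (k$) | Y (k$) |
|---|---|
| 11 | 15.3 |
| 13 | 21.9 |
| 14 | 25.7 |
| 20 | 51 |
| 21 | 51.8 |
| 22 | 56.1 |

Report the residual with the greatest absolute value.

a=11: Ŷ = -27 + 3.8·11 = 14.8; r = 15.3 − 14.8 = 0.5
a=13: Ŷ = -27 + 3.8·13 = 22.4; r = 21.9 − 22.4 = -0.5
a=14: Ŷ = -27 + 3.8·14 = 26.2; r = 25.7 − 26.2 = -0.5
a=20: Ŷ = -27 + 3.8·20 = 49; r = 51 − 49 = 2
a=21: Ŷ = -27 + 3.8·21 = 52.8; r = 51.8 − 52.8 = -1
a=22: Ŷ = -27 + 3.8·22 = 56.6; r = 56.1 − 56.6 = -0.5
Largest |r| is 2 at a = 20, residual 2.

r = 2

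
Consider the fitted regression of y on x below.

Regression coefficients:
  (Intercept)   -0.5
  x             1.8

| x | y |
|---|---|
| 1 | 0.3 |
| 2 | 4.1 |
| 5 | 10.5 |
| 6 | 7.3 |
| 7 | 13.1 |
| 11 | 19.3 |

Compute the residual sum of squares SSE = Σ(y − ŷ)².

x=1: ŷ = -0.5 + 1.8·1 = 1.3; e = 0.3 − 1.3 = -1
x=2: ŷ = -0.5 + 1.8·2 = 3.1; e = 4.1 − 3.1 = 1
x=5: ŷ = -0.5 + 1.8·5 = 8.5; e = 10.5 − 8.5 = 2
x=6: ŷ = -0.5 + 1.8·6 = 10.3; e = 7.3 − 10.3 = -3
x=7: ŷ = -0.5 + 1.8·7 = 12.1; e = 13.1 − 12.1 = 1
x=11: ŷ = -0.5 + 1.8·11 = 19.3; e = 19.3 − 19.3 = 0
SSE = 1 + 1 + 4 + 9 + 1 + 0 = 16

SSE = 16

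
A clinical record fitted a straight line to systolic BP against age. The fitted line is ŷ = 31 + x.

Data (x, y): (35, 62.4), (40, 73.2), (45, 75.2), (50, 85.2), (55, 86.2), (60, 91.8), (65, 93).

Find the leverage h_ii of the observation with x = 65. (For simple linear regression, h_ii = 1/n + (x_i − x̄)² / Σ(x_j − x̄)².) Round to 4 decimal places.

x̄ = (35 + 40 + 45 + 50 + 55 + 60 + 65)/7 = 50
Σ(x − x̄)² = 225 + 100 + 25 + 0 + 25 + 100 + 225 = 700
h = 1/7 + (15)²/700 = 0.142857 + 0.321429 = 0.4643

h = 0.4643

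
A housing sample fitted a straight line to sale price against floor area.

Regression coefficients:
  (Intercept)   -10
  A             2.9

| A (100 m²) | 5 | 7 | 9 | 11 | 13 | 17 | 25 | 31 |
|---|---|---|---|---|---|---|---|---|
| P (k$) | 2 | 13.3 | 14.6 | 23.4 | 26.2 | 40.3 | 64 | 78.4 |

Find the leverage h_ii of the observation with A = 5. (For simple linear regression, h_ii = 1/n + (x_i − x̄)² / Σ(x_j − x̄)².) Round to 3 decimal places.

Ā = (5 + 7 + 9 + 11 + 13 + 17 + 25 + 31)/8 = 14.75
Σ(A − Ā)² = 95.0625 + 60.0625 + 33.0625 + 14.0625 + 3.0625 + 5.0625 + 105.062 + 264.062 = 579.5
h = 1/8 + (-9.75)²/579.5 = 0.125 + 0.164042 = 0.289

h = 0.289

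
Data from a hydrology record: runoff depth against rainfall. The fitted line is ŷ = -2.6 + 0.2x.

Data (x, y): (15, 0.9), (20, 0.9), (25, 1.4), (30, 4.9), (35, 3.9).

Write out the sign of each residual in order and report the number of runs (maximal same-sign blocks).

x=15: ŷ = -2.6 + 0.2·15 = 0.4; e = 0.9 − 0.4 = 0.5
x=20: ŷ = -2.6 + 0.2·20 = 1.4; e = 0.9 − 1.4 = -0.5
x=25: ŷ = -2.6 + 0.2·25 = 2.4; e = 1.4 − 2.4 = -1
x=30: ŷ = -2.6 + 0.2·30 = 3.4; e = 4.9 − 3.4 = 1.5
x=35: ŷ = -2.6 + 0.2·35 = 4.4; e = 3.9 − 4.4 = -0.5
Signs: + − − + −
Runs: +×1, −×2, +×1, −×1 → 4

4 runs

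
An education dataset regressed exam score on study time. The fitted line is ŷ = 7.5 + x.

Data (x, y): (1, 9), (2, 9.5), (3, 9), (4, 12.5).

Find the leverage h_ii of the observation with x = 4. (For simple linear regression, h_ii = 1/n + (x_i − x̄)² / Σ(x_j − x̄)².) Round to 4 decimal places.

h = 0.7000

x̄ = (1 + 2 + 3 + 4)/4 = 2.5
Σ(x − x̄)² = 2.25 + 0.25 + 0.25 + 2.25 = 5
h = 1/4 + (1.5)²/5 = 0.25 + 0.45 = 0.7000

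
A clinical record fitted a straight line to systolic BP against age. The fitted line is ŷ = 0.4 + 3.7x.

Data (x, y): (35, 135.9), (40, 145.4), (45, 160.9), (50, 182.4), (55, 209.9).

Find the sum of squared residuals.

x=35: ŷ = 0.4 + 3.7·35 = 129.9; r = 135.9 − 129.9 = 6
x=40: ŷ = 0.4 + 3.7·40 = 148.4; r = 145.4 − 148.4 = -3
x=45: ŷ = 0.4 + 3.7·45 = 166.9; r = 160.9 − 166.9 = -6
x=50: ŷ = 0.4 + 3.7·50 = 185.4; r = 182.4 − 185.4 = -3
x=55: ŷ = 0.4 + 3.7·55 = 203.9; r = 209.9 − 203.9 = 6
SSE = 36 + 9 + 36 + 9 + 36 = 126

SSE = 126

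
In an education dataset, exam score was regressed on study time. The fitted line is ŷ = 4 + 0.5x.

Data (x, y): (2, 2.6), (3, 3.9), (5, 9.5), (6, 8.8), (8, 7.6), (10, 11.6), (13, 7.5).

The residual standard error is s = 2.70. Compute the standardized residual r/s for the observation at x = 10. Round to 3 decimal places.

ŷ = 4 + 0.5·10 = 9
r = 11.6 − 9 = 2.6
r/s = 2.6 / 2.70 = 0.963

0.963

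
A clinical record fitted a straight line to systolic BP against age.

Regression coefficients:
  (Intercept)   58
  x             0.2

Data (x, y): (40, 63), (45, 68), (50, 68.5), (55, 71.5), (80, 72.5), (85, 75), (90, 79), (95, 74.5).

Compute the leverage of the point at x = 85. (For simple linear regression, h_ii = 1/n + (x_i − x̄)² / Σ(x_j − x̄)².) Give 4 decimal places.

h = 0.2138

x̄ = (40 + 45 + 50 + 55 + 80 + 85 + 90 + 95)/8 = 67.5
Σ(x − x̄)² = 756.25 + 506.25 + 306.25 + 156.25 + 156.25 + 306.25 + 506.25 + 756.25 = 3450
h = 1/8 + (17.5)²/3450 = 0.125 + 0.0887681 = 0.2138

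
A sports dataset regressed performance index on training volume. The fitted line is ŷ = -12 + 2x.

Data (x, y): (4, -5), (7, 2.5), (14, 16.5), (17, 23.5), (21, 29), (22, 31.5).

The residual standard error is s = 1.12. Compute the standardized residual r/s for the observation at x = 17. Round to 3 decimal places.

1.339

ŷ = -12 + 2·17 = 22
r = 23.5 − 22 = 1.5
r/s = 1.5 / 1.12 = 1.339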